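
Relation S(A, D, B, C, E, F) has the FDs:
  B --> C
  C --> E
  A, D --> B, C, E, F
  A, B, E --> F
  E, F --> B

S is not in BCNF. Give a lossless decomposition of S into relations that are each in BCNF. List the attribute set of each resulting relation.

Candidate key of the original relation: {A, D}.
Within {A, B, C, D, E, F}: {B}⁺ ∩ {A, B, C, D, E, F} = {B, C, E}, not the whole set, so B --> C, E violates BCNF; decompose into {B, C, E} and {A, B, D, F}.
Within {B, C, E}: {C}⁺ ∩ {B, C, E} = {C, E}, not the whole set, so C --> E violates BCNF; decompose into {C, E} and {B, C}.
{C, E} is in BCNF.
{B, C} is in BCNF.
Within {A, B, D, F}: {A, B}⁺ ∩ {A, B, D, F} = {A, B, F}, not the whole set, so A, B --> F violates BCNF; decompose into {A, B, F} and {A, B, D}.
{A, B, F} is in BCNF.
{A, B, D} is in BCNF.

{A, B, D}; {A, B, F}; {B, C}; {C, E}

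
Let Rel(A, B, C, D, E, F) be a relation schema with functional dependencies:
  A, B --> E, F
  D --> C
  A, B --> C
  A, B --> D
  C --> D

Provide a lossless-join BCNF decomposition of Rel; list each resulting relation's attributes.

{A, B, D, E, F}; {C, D}

Candidate key of the original relation: {A, B}.
Within {A, B, C, D, E, F}: {D}⁺ ∩ {A, B, C, D, E, F} = {C, D}, not the whole set, so D --> C violates BCNF; decompose into {C, D} and {A, B, D, E, F}.
{C, D} has no BCNF violation.
{A, B, D, E, F} has no BCNF violation.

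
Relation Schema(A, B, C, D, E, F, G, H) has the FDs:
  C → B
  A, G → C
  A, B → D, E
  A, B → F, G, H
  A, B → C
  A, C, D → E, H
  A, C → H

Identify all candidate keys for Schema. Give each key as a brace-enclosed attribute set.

{A} never appears on the right of any FD, so every key must include it.
{A, B} is a candidate key since {A, B}⁺ = {A, B, C, D, E, F, G, H} covers every attribute.
{A, C} is a candidate key since {A, C}⁺ = {A, B, C, D, E, F, G, H} covers every attribute.
{A, G} is a candidate key since {A, G}⁺ = {A, B, C, D, E, F, G, H} covers every attribute.
These are minimal and exhaustive — every other superkey contains one of them.

{A, B}, {A, C}, {A, G}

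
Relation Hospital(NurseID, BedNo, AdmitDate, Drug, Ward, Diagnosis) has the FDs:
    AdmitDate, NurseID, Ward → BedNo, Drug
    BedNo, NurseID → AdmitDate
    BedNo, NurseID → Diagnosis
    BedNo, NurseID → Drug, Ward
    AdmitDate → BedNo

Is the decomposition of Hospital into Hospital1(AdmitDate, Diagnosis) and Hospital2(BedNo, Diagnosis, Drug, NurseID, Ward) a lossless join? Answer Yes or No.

No

The shared attributes are {Diagnosis} and {Diagnosis}⁺ = {Diagnosis}.
Hospital1 ⊄ {Diagnosis} and Hospital2 ⊄ {Diagnosis}, so the split is lossy.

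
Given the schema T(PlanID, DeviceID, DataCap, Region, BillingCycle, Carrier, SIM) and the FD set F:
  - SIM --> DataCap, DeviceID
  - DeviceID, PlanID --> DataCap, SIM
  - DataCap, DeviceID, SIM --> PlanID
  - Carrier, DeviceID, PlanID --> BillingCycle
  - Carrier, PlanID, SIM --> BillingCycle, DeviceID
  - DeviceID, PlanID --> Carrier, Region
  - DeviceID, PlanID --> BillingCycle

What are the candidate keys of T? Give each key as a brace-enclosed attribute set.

Closure of {SIM} is {BillingCycle, Carrier, DataCap, DeviceID, PlanID, Region, SIM}, the whole schema; {SIM} is a candidate key.
Closure of {DeviceID, PlanID} is {BillingCycle, Carrier, DataCap, DeviceID, PlanID, Region, SIM}, the whole schema; {DeviceID, PlanID} is a candidate key.
Any other superkey properly contains one of these, so there are no further candidate keys.

{DeviceID, PlanID}, {SIM}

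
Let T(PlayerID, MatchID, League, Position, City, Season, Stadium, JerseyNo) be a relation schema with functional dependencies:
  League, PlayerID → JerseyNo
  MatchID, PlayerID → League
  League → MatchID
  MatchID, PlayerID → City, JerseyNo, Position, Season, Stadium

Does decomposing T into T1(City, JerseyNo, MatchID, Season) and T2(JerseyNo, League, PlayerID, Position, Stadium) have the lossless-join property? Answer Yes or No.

No

The shared attributes are {JerseyNo} and {JerseyNo}⁺ = {JerseyNo}.
The closure covers neither T1 nor T2 entirely; the join is not lossless.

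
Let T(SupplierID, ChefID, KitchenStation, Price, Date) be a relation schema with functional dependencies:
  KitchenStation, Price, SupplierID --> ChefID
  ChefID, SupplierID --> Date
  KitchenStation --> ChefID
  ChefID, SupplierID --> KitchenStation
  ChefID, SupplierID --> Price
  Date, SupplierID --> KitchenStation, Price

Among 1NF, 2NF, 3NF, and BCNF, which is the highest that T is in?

3NF

Candidate keys: {ChefID, SupplierID}, {Date, SupplierID}, {KitchenStation, SupplierID}. Prime attributes: {ChefID, Date, KitchenStation, SupplierID}.
KitchenStation --> ChefID: {KitchenStation}⁺ = {ChefID, KitchenStation}, which is not all of the attributes, so the left side is not a superkey — BCNF is violated.
Its right-hand attributes {ChefID} are all prime, as are those of every other non-superkey FD — the relation is in 3NF.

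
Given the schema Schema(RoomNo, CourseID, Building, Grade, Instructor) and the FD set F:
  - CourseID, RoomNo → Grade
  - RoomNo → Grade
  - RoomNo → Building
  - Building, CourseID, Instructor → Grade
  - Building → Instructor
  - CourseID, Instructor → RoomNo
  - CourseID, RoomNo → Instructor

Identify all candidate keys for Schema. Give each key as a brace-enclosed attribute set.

{Building, CourseID}, {CourseID, Instructor}, {CourseID, RoomNo}

No FD produces {CourseID}, so it must be in every candidate key.
{Building, CourseID}⁺ = {Building, CourseID, Grade, Instructor, RoomNo} — all of the relation — so {Building, CourseID} is a candidate key.
{CourseID, Instructor}⁺ = {Building, CourseID, Grade, Instructor, RoomNo} — all of the relation — so {CourseID, Instructor} is a candidate key.
{CourseID, RoomNo}⁺ = {Building, CourseID, Grade, Instructor, RoomNo} — all of the relation — so {CourseID, RoomNo} is a candidate key.
These are minimal and exhaustive — every other superkey contains one of them.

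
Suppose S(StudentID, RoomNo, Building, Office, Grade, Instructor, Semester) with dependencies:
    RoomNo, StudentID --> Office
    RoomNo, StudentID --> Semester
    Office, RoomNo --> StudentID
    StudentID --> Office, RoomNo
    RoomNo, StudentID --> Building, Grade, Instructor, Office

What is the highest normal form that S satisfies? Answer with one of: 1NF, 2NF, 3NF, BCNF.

Candidate keys: {Office, RoomNo}, {StudentID}. Prime attributes: {Office, RoomNo, StudentID}.
The left-hand side of every FD is a superkey, so BCNF is satisfied.

BCNF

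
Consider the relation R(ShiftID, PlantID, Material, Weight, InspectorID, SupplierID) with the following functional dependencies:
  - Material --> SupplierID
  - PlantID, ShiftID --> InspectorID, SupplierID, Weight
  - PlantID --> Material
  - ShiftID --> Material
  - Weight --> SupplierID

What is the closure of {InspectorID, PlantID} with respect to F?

Start with {InspectorID, PlantID}.
PlantID --> Material applies; add {Material} → now {InspectorID, Material, PlantID}.
Material --> SupplierID applies; add {SupplierID} → now {InspectorID, Material, PlantID, SupplierID}.
No further FD applies.

{InspectorID, Material, PlantID, SupplierID}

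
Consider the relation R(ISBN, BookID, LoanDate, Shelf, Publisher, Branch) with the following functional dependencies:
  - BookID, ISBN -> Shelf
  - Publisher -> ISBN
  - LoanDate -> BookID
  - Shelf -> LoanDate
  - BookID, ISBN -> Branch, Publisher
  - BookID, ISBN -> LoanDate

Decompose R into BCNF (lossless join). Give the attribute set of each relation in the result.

{BookID, LoanDate}; {Branch, Publisher, Shelf}; {ISBN, Publisher}; {LoanDate, Shelf}

Candidate keys of the original relation: {BookID, ISBN}, {BookID, Publisher}, {ISBN, LoanDate}, {ISBN, Shelf}, {LoanDate, Publisher}, {Publisher, Shelf}.
{BookID, Branch, ISBN, LoanDate, Publisher, Shelf}: {Publisher} determines {ISBN, Publisher} here but is not a superkey — split on Publisher -> ISBN, giving {ISBN, Publisher} and {BookID, Branch, LoanDate, Publisher, Shelf}.
{ISBN, Publisher}: every determinant is a superkey — BCNF.
{BookID, Branch, LoanDate, Publisher, Shelf}: {LoanDate} determines {BookID, LoanDate} here but is not a superkey — split on LoanDate -> BookID, giving {BookID, LoanDate} and {Branch, LoanDate, Publisher, Shelf}.
{BookID, LoanDate}: every determinant is a superkey — BCNF.
{Branch, LoanDate, Publisher, Shelf}: {Shelf} determines {LoanDate, Shelf} here but is not a superkey — split on Shelf -> LoanDate, giving {LoanDate, Shelf} and {Branch, Publisher, Shelf}.
{LoanDate, Shelf}: every determinant is a superkey — BCNF.
{Branch, Publisher, Shelf}: every determinant is a superkey — BCNF.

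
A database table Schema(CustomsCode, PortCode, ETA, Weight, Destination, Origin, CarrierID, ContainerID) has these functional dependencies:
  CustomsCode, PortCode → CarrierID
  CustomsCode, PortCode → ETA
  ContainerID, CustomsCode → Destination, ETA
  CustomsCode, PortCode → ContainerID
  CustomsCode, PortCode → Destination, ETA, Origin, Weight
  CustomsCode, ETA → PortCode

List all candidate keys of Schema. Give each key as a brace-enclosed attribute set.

Attributes never on any right-hand side: {CustomsCode} — every candidate key must contain it.
Closure of {ContainerID, CustomsCode} is {CarrierID, ContainerID, CustomsCode, Destination, ETA, Origin, PortCode, Weight}, the whole schema; {ContainerID, CustomsCode} is a candidate key.
Closure of {CustomsCode, ETA} is {CarrierID, ContainerID, CustomsCode, Destination, ETA, Origin, PortCode, Weight}, the whole schema; {CustomsCode, ETA} is a candidate key.
Closure of {CustomsCode, PortCode} is {CarrierID, ContainerID, CustomsCode, Destination, ETA, Origin, PortCode, Weight}, the whole schema; {CustomsCode, PortCode} is a candidate key.
Any other superkey properly contains one of these, so there are no further candidate keys.

{ContainerID, CustomsCode}, {CustomsCode, ETA}, {CustomsCode, PortCode}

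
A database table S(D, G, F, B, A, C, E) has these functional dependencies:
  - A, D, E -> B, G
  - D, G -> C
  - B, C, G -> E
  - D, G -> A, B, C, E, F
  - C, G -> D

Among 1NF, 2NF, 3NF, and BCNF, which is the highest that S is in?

Candidate keys: {A, D, E}, {C, G}, {D, G}. Prime attributes: {A, C, D, E, G}.
Each dependency's left side is a superkey — BCNF holds.

BCNF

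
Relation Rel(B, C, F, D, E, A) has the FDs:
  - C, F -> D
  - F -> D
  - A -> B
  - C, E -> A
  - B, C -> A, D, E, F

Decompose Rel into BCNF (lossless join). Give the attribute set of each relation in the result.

{A, B}; {A, C, E, F}; {D, F}

Candidate keys of the original relation: {A, C}, {B, C}, {C, E}.
In {A, B, C, D, E, F}, {C, F} is not a superkey ({C, F}⁺ restricted to this set is {C, D, F}), so split on C, F -> D into {C, D, F} and {A, B, C, E, F}.
In {C, D, F}, {F} is not a superkey ({F}⁺ restricted to this set is {D, F}), so split on F -> D into {D, F} and {C, F}.
{D, F} is in BCNF.
{C, F} is in BCNF.
In {A, B, C, E, F}, {A} is not a superkey ({A}⁺ restricted to this set is {A, B}), so split on A -> B into {A, B} and {A, C, E, F}.
{A, B} is in BCNF.
{A, C, E, F} is in BCNF.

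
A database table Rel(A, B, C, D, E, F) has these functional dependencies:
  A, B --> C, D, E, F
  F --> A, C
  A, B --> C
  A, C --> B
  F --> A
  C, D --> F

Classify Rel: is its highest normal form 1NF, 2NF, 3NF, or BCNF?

Candidate keys: {A, B}, {A, C}, {C, D}, {F}. Prime attributes: {A, B, C, D, F}.
Every FD has a superkey on the left, so the relation is in BCNF.

BCNF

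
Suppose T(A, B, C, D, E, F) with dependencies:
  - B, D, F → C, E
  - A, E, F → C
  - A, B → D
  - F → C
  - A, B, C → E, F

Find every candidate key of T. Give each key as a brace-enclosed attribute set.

{A, B, C}, {A, B, F}

No FD produces {A, B}, so they must be in every candidate key.
{A, B, C}⁺ = {A, B, C, D, E, F}, which is every attribute, so {A, B, C} is a candidate key.
{A, B, F}⁺ = {A, B, C, D, E, F}, which is every attribute, so {A, B, F} is a candidate key.
Any other superkey properly contains one of these, so there are no further candidate keys.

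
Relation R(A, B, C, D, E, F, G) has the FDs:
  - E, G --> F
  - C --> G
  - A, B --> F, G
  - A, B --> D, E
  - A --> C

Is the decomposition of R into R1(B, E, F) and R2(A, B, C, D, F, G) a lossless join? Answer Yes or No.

No

The shared attributes are {B, F} and {B, F}⁺ = {B, F}.
R1 ⊄ {B, F} and R2 ⊄ {B, F}, so the split is lossy.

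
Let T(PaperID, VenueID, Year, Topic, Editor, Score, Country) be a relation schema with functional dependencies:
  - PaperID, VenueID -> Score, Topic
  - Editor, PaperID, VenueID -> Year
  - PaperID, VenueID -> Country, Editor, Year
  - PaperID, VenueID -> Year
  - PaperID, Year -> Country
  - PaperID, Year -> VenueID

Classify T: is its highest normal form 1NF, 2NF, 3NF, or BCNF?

BCNF

Candidate keys: {PaperID, VenueID}, {PaperID, Year}. Prime attributes: {PaperID, VenueID, Year}.
Each dependency's left side is a superkey — BCNF holds.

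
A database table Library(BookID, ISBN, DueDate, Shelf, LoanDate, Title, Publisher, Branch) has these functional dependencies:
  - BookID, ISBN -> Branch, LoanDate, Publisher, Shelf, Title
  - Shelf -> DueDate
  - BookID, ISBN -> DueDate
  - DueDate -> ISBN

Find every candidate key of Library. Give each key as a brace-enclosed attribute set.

{BookID, DueDate}, {BookID, ISBN}, {BookID, Shelf}

Attributes never on any right-hand side: {BookID} — every candidate key must contain it.
{BookID, DueDate}⁺ = {BookID, Branch, DueDate, ISBN, LoanDate, Publisher, Shelf, Title}, which is every attribute, so {BookID, DueDate} is a candidate key.
{BookID, ISBN}⁺ = {BookID, Branch, DueDate, ISBN, LoanDate, Publisher, Shelf, Title}, which is every attribute, so {BookID, ISBN} is a candidate key.
{BookID, Shelf}⁺ = {BookID, Branch, DueDate, ISBN, LoanDate, Publisher, Shelf, Title}, which is every attribute, so {BookID, Shelf} is a candidate key.
These are minimal and exhaustive — every other superkey contains one of them.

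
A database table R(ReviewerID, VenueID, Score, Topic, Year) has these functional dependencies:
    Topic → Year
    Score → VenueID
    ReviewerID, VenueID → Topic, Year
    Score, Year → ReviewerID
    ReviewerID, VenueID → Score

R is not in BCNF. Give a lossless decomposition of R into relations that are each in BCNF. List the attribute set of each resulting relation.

Candidate keys of the original relation: {ReviewerID, Score}, {ReviewerID, VenueID}, {Score, Topic}, {Score, Year}.
In {ReviewerID, Score, Topic, VenueID, Year}, {Topic} is not a superkey ({Topic}⁺ restricted to this set is {Topic, Year}), so split on Topic → Year into {Topic, Year} and {ReviewerID, Score, Topic, VenueID}.
{Topic, Year} has no BCNF violation.
In {ReviewerID, Score, Topic, VenueID}, {Score} is not a superkey ({Score}⁺ restricted to this set is {Score, VenueID}), so split on Score → VenueID into {Score, VenueID} and {ReviewerID, Score, Topic}.
{Score, VenueID} has no BCNF violation.
{ReviewerID, Score, Topic} has no BCNF violation.

{ReviewerID, Score, Topic}; {Score, VenueID}; {Topic, Year}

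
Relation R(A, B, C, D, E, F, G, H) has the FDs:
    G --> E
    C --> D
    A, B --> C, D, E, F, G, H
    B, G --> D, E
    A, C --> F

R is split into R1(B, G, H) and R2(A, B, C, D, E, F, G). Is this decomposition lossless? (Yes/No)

R1 ∩ R2 = {B, G}; its closure under F is {B, D, E, G}.
The closure covers neither R1 nor R2 entirely; the join is not lossless.

No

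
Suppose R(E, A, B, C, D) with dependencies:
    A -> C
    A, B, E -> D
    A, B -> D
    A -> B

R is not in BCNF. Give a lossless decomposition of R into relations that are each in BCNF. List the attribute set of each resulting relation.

{A, B, C, D}; {A, E}

Candidate key of the original relation: {A, E}.
{A, B, C, D, E}: {A} determines {A, B, C, D} here but is not a superkey — split on A -> B, C, D, giving {A, B, C, D} and {A, E}.
{A, B, C, D} is in BCNF.
{A, E} is in BCNF.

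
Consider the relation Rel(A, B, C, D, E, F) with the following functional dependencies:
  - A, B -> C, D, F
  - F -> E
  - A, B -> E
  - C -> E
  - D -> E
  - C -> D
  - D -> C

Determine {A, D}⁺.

{A, C, D, E}

Start with {A, D}.
D -> E applies; add {E} → now {A, D, E}.
D -> C applies; add {C} → now {A, C, D, E}.
No further FD applies.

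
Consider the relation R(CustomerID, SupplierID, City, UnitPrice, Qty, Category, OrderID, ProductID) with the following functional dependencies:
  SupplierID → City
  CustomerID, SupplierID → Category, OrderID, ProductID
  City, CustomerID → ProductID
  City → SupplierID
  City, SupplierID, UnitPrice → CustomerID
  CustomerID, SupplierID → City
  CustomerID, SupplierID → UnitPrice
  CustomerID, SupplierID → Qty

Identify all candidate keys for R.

{City, CustomerID}, {City, UnitPrice}, {CustomerID, SupplierID}, {SupplierID, UnitPrice}

{City, CustomerID}⁺ = {Category, City, CustomerID, OrderID, ProductID, Qty, SupplierID, UnitPrice}, which is every attribute, so {City, CustomerID} is a candidate key.
{City, UnitPrice}⁺ = {Category, City, CustomerID, OrderID, ProductID, Qty, SupplierID, UnitPrice}, which is every attribute, so {City, UnitPrice} is a candidate key.
{CustomerID, SupplierID}⁺ = {Category, City, CustomerID, OrderID, ProductID, Qty, SupplierID, UnitPrice}, which is every attribute, so {CustomerID, SupplierID} is a candidate key.
{SupplierID, UnitPrice}⁺ = {Category, City, CustomerID, OrderID, ProductID, Qty, SupplierID, UnitPrice}, which is every attribute, so {SupplierID, UnitPrice} is a candidate key.
Any other superkey properly contains one of these, so there are no further candidate keys.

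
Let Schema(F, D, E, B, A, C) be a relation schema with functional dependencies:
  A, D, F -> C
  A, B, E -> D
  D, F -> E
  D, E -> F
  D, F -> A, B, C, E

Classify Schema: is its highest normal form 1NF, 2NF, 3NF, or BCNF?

Candidate keys: {A, B, E}, {D, E}, {D, F}. Prime attributes: {A, B, D, E, F}.
Every FD has a superkey on the left, so the relation is in BCNF.

BCNF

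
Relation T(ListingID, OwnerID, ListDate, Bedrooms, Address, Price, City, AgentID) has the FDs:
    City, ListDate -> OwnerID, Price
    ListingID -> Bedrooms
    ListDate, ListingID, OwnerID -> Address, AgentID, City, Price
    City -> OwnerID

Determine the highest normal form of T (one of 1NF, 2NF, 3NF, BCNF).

Candidate keys: {City, ListDate, ListingID}, {ListDate, ListingID, OwnerID}. Prime attributes: {City, ListDate, ListingID, OwnerID}.
City, ListDate -> OwnerID, Price: {City, ListDate}⁺ = {City, ListDate, OwnerID, Price}, which is not all of the attributes, so the left side is not a superkey — BCNF is violated.
City, ListDate -> OwnerID, Price has non-prime {Price} on the right and a non-superkey on the left, so 3NF fails.
{ListingID} is a proper subset of the key {City, ListDate, ListingID}, and {ListingID}⁺ contains the non-prime attribute {Bedrooms} — a partial dependency, so 2NF is violated.

1NF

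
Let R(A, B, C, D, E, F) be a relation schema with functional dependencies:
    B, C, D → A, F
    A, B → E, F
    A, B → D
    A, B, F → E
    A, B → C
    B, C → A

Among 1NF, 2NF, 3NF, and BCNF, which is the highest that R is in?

BCNF

Candidate keys: {A, B}, {B, C}. Prime attributes: {A, B, C}.
Every FD has a superkey on the left, so the relation is in BCNF.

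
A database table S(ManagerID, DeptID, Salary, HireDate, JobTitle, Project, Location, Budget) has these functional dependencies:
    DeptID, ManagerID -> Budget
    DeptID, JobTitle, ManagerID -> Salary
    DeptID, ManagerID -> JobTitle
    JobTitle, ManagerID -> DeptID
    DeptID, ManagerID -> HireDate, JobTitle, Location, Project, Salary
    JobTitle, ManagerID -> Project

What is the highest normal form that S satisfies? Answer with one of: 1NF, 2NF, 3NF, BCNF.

BCNF

Candidate keys: {DeptID, ManagerID}, {JobTitle, ManagerID}. Prime attributes: {DeptID, JobTitle, ManagerID}.
Each dependency's left side is a superkey — BCNF holds.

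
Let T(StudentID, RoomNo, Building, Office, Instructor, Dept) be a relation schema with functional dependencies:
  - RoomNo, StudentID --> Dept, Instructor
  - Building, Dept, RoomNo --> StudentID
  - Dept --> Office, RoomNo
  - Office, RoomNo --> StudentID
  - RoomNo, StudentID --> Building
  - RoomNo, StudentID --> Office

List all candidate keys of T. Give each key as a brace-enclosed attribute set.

Closure of {Dept} is {Building, Dept, Instructor, Office, RoomNo, StudentID}, the whole schema; {Dept} is a candidate key.
Closure of {Office, RoomNo} is {Building, Dept, Instructor, Office, RoomNo, StudentID}, the whole schema; {Office, RoomNo} is a candidate key.
Closure of {RoomNo, StudentID} is {Building, Dept, Instructor, Office, RoomNo, StudentID}, the whole schema; {RoomNo, StudentID} is a candidate key.
Any other superkey properly contains one of these, so there are no further candidate keys.

{Dept}, {Office, RoomNo}, {RoomNo, StudentID}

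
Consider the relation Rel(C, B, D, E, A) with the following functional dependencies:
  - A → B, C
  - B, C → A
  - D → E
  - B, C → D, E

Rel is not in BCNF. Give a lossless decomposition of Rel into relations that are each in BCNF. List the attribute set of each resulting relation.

Candidate keys of the original relation: {A}, {B, C}.
In {A, B, C, D, E}, {D} is not a superkey ({D}⁺ restricted to this set is {D, E}), so split on D → E into {D, E} and {A, B, C, D}.
{D, E} is in BCNF.
{A, B, C, D} is in BCNF.

{A, B, C, D}; {D, E}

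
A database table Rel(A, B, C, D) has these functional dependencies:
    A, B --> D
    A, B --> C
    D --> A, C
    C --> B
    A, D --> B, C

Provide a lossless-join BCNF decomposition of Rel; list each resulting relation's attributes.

{A, C, D}; {B, C}

Candidate keys of the original relation: {A, B}, {A, C}, {D}.
In {A, B, C, D}, {C} is not a superkey ({C}⁺ restricted to this set is {B, C}), so split on C --> B into {B, C} and {A, C, D}.
{B, C}: every determinant is a superkey — BCNF.
{A, C, D}: every determinant is a superkey — BCNF.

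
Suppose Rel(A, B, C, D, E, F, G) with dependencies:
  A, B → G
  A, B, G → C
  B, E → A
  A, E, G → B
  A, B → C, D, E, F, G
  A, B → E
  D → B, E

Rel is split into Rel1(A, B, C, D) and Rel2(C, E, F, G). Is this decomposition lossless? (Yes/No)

Rel1 ∩ Rel2 = {C}; its closure under F is {C}.
Neither Rel1 nor Rel2 is contained in that closure, so the decomposition is lossy.

No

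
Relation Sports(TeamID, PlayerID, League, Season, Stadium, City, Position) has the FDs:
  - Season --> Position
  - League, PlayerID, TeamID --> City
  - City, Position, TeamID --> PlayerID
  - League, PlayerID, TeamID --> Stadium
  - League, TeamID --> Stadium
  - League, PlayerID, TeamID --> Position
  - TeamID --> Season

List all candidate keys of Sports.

{League, TeamID} never appear on the right of any FD, so every key must include all of them.
{City, League, TeamID} is a candidate key since {City, League, TeamID}⁺ = {City, League, PlayerID, Position, Season, Stadium, TeamID} covers every attribute.
{League, PlayerID, TeamID} is a candidate key since {League, PlayerID, TeamID}⁺ = {City, League, PlayerID, Position, Season, Stadium, TeamID} covers every attribute.
Any other superkey properly contains one of these, so there are no further candidate keys.

{City, League, TeamID}, {League, PlayerID, TeamID}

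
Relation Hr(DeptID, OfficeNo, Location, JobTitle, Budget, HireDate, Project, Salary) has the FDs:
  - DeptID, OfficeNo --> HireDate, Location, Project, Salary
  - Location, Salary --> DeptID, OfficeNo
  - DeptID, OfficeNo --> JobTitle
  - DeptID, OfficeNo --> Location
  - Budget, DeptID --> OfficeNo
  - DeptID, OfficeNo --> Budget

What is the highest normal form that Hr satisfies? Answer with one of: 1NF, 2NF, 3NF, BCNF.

Candidate keys: {Budget, DeptID}, {DeptID, OfficeNo}, {Location, Salary}. Prime attributes: {Budget, DeptID, Location, OfficeNo, Salary}.
Every FD has a superkey on the left, so the relation is in BCNF.

BCNF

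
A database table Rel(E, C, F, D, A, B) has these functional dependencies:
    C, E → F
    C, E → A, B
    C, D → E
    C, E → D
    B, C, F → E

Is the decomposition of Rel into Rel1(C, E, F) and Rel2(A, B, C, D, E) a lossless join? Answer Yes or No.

Yes

Common attributes: {C, E}; their closure is {A, B, C, D, E, F}.
Rel1 is contained in that closure, so Rel1 ∩ Rel2 → Rel1 holds and the join is lossless.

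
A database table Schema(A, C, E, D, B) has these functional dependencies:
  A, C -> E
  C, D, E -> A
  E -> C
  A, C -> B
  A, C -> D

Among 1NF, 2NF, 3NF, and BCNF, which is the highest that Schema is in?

3NF

Candidate keys: {A, C}, {A, E}, {D, E}. Prime attributes: {A, C, D, E}.
E -> C: {E}⁺ = {C, E}, which is not all of the attributes, so the left side is not a superkey — BCNF is violated.
Since {C} ⊆ prime attributes and every other non-superkey FD also has a prime right side, the schema is in 3NF.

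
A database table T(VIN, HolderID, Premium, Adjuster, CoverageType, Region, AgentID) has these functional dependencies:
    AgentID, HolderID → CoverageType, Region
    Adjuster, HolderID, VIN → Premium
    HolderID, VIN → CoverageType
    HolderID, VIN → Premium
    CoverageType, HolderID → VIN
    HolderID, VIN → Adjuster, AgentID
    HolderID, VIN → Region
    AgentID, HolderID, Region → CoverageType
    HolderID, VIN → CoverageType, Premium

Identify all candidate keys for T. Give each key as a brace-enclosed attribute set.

No FD produces {HolderID}, so it must be in every candidate key.
{AgentID, HolderID}⁺ = {Adjuster, AgentID, CoverageType, HolderID, Premium, Region, VIN}, which is every attribute, so {AgentID, HolderID} is a candidate key.
{CoverageType, HolderID}⁺ = {Adjuster, AgentID, CoverageType, HolderID, Premium, Region, VIN}, which is every attribute, so {CoverageType, HolderID} is a candidate key.
{HolderID, VIN}⁺ = {Adjuster, AgentID, CoverageType, HolderID, Premium, Region, VIN}, which is every attribute, so {HolderID, VIN} is a candidate key.
Any other superkey properly contains one of these, so there are no further candidate keys.

{AgentID, HolderID}, {CoverageType, HolderID}, {HolderID, VIN}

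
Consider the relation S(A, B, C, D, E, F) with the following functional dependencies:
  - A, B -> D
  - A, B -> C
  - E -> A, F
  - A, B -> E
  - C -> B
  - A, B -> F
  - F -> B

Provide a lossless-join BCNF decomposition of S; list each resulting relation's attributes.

{A, C, D, E, F}; {B, C}

Candidate keys of the original relation: {A, B}, {A, C}, {A, F}, {E}.
In {A, B, C, D, E, F}, {C} is not a superkey ({C}⁺ restricted to this set is {B, C}), so split on C -> B into {B, C} and {A, C, D, E, F}.
{B, C} is in BCNF.
{A, C, D, E, F} is in BCNF.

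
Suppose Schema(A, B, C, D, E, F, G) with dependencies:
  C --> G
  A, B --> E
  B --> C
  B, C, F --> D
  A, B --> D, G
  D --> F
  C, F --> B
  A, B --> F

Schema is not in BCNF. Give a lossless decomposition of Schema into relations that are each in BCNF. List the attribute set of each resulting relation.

{A, B, D, E}; {B, C}; {C, G}; {D, F}

Candidate keys of the original relation: {A, B}, {A, C, D}, {A, C, F}.
{A, B, C, D, E, F, G}: {C} determines {C, G} here but is not a superkey — split on C --> G, giving {C, G} and {A, B, C, D, E, F}.
{C, G} is in BCNF.
{A, B, C, D, E, F}: {B} determines {B, C} here but is not a superkey — split on B --> C, giving {B, C} and {A, B, D, E, F}.
{B, C} is in BCNF.
{A, B, D, E, F}: {D} determines {D, F} here but is not a superkey — split on D --> F, giving {D, F} and {A, B, D, E}.
{D, F} is in BCNF.
{A, B, D, E} is in BCNF.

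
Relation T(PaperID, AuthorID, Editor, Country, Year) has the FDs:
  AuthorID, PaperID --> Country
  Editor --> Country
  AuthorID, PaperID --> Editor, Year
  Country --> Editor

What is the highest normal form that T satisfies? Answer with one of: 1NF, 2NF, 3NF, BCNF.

Candidate key: {AuthorID, PaperID}. Prime attributes: {AuthorID, PaperID}.
Editor --> Country: {Editor}⁺ = {Country, Editor}, which is not all of the attributes, so the left side is not a superkey — BCNF is violated.
Because {Country} is non-prime and the left side of Editor --> Country is not a superkey, the relation is not in 3NF.
Checking every proper subset of each key, none determines a non-prime attribute — 2NF is satisfied.

2NF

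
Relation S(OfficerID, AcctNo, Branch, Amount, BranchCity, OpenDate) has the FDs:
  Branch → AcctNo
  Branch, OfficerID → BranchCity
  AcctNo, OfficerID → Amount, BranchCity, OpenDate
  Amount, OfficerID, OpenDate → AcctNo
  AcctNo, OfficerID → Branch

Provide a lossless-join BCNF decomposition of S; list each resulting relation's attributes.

{AcctNo, Branch}; {Amount, Branch, BranchCity, OfficerID, OpenDate}

Candidate keys of the original relation: {AcctNo, OfficerID}, {Amount, OfficerID, OpenDate}, {Branch, OfficerID}.
{AcctNo, Amount, Branch, BranchCity, OfficerID, OpenDate}: {Branch} determines {AcctNo, Branch} here but is not a superkey — split on Branch → AcctNo, giving {AcctNo, Branch} and {Amount, Branch, BranchCity, OfficerID, OpenDate}.
{AcctNo, Branch} is in BCNF.
{Amount, Branch, BranchCity, OfficerID, OpenDate} is in BCNF.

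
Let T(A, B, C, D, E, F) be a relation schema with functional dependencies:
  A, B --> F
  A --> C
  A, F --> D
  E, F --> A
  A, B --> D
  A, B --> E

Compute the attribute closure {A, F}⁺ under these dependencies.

{A, C, D, F}

Start with {A, F}.
A --> C applies; add {C} → now {A, C, F}.
A, F --> D applies; add {D} → now {A, C, D, F}.
No further FD applies.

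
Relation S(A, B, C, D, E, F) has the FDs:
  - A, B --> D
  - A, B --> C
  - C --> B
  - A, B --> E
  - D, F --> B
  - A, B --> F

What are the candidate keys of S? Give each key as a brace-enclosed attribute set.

{A, B}, {A, C}, {A, D, F}

{A} never appears on the right of any FD, so every key must include it.
{A, B}⁺ = {A, B, C, D, E, F} — all of the relation — so {A, B} is a candidate key.
{A, C}⁺ = {A, B, C, D, E, F} — all of the relation — so {A, C} is a candidate key.
{A, D, F}⁺ = {A, B, C, D, E, F} — all of the relation — so {A, D, F} is a candidate key.
These are minimal and exhaustive — every other superkey contains one of them.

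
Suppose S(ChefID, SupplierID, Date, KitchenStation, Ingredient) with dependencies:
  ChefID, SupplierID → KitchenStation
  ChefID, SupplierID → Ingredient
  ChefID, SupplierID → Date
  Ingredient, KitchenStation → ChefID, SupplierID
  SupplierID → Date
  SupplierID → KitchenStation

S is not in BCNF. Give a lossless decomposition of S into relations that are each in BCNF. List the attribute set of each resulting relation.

{ChefID, Ingredient, SupplierID}; {Date, KitchenStation, SupplierID}

Candidate keys of the original relation: {ChefID, SupplierID}, {Ingredient, KitchenStation}, {Ingredient, SupplierID}.
In {ChefID, Date, Ingredient, KitchenStation, SupplierID}, {SupplierID} is not a superkey ({SupplierID}⁺ restricted to this set is {Date, KitchenStation, SupplierID}), so split on SupplierID → Date, KitchenStation into {Date, KitchenStation, SupplierID} and {ChefID, Ingredient, SupplierID}.
{Date, KitchenStation, SupplierID} is in BCNF.
{ChefID, Ingredient, SupplierID} is in BCNF.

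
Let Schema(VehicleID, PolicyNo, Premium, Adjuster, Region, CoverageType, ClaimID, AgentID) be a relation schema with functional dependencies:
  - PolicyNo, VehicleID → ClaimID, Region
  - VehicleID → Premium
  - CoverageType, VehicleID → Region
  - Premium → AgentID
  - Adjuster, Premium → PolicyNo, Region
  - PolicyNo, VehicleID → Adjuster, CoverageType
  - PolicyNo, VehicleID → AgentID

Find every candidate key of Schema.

{Adjuster, VehicleID}, {PolicyNo, VehicleID}

{VehicleID} never appears on the right of any FD, so every key must include it.
{Adjuster, VehicleID} is a candidate key since {Adjuster, VehicleID}⁺ = {Adjuster, AgentID, ClaimID, CoverageType, PolicyNo, Premium, Region, VehicleID} covers every attribute.
{PolicyNo, VehicleID} is a candidate key since {PolicyNo, VehicleID}⁺ = {Adjuster, AgentID, ClaimID, CoverageType, PolicyNo, Premium, Region, VehicleID} covers every attribute.
These are minimal and exhaustive — every other superkey contains one of them.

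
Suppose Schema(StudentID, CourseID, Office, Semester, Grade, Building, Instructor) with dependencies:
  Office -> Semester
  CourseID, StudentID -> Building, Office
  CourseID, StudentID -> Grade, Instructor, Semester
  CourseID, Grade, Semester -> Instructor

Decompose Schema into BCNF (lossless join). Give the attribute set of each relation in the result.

Candidate key of the original relation: {CourseID, StudentID}.
Within {Building, CourseID, Grade, Instructor, Office, Semester, StudentID}: {Office}⁺ ∩ {Building, CourseID, Grade, Instructor, Office, Semester, StudentID} = {Office, Semester}, not the whole set, so Office -> Semester violates BCNF; decompose into {Office, Semester} and {Building, CourseID, Grade, Instructor, Office, StudentID}.
{Office, Semester} has no BCNF violation.
Within {Building, CourseID, Grade, Instructor, Office, StudentID}: {CourseID, Grade, Office}⁺ ∩ {Building, CourseID, Grade, Instructor, Office, StudentID} = {CourseID, Grade, Instructor, Office}, not the whole set, so CourseID, Grade, Office -> Instructor violates BCNF; decompose into {CourseID, Grade, Instructor, Office} and {Building, CourseID, Grade, Office, StudentID}.
{CourseID, Grade, Instructor, Office} has no BCNF violation.
{Building, CourseID, Grade, Office, StudentID} has no BCNF violation.

{Building, CourseID, Grade, Office, StudentID}; {CourseID, Grade, Instructor, Office}; {Office, Semester}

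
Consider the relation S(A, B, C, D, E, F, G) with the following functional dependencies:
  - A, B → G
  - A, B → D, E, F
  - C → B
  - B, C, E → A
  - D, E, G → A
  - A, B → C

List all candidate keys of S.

{A, B}⁺ = {A, B, C, D, E, F, G}, which is every attribute, so {A, B} is a candidate key.
{A, C}⁺ = {A, B, C, D, E, F, G}, which is every attribute, so {A, C} is a candidate key.
{C, E}⁺ = {A, B, C, D, E, F, G}, which is every attribute, so {C, E} is a candidate key.
{B, D, E, G}⁺ = {A, B, C, D, E, F, G}, which is every attribute, so {B, D, E, G} is a candidate key.
Any other superkey properly contains one of these, so there are no further candidate keys.

{A, B}, {A, C}, {B, D, E, G}, {C, E}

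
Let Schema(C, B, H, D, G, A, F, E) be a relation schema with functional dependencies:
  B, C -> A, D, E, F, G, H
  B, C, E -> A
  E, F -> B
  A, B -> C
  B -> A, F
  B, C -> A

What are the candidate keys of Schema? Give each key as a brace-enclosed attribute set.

{B}, {E, F}

{B}⁺ = {A, B, C, D, E, F, G, H} — all of the relation — so {B} is a candidate key.
{E, F}⁺ = {A, B, C, D, E, F, G, H} — all of the relation — so {E, F} is a candidate key.
These are minimal and exhaustive — every other superkey contains one of them.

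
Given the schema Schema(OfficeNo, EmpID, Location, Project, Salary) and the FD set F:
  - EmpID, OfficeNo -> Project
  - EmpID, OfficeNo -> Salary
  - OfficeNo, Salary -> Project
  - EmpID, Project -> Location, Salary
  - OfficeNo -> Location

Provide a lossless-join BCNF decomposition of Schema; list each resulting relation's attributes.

Candidate key of the original relation: {EmpID, OfficeNo}.
Within {EmpID, Location, OfficeNo, Project, Salary}: {OfficeNo, Salary}⁺ ∩ {EmpID, Location, OfficeNo, Project, Salary} = {Location, OfficeNo, Project, Salary}, not the whole set, so OfficeNo, Salary -> Location, Project violates BCNF; decompose into {Location, OfficeNo, Project, Salary} and {EmpID, OfficeNo, Salary}.
Within {Location, OfficeNo, Project, Salary}: {OfficeNo}⁺ ∩ {Location, OfficeNo, Project, Salary} = {Location, OfficeNo}, not the whole set, so OfficeNo -> Location violates BCNF; decompose into {Location, OfficeNo} and {OfficeNo, Project, Salary}.
{Location, OfficeNo} is in BCNF.
{OfficeNo, Project, Salary} is in BCNF.
{EmpID, OfficeNo, Salary} is in BCNF.

{EmpID, OfficeNo, Salary}; {Location, OfficeNo}; {OfficeNo, Project, Salary}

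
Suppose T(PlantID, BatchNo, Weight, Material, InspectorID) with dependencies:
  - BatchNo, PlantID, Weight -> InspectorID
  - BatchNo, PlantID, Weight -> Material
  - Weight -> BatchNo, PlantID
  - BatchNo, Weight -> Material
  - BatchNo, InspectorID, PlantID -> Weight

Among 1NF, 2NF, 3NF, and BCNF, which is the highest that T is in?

BCNF

Candidate keys: {BatchNo, InspectorID, PlantID}, {Weight}. Prime attributes: {BatchNo, InspectorID, PlantID, Weight}.
Every FD has a superkey on the left, so the relation is in BCNF.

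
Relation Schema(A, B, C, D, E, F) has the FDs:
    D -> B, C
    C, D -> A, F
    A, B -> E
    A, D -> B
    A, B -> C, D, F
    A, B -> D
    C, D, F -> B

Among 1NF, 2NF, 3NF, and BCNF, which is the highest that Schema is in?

BCNF

Candidate keys: {A, B}, {D}. Prime attributes: {A, B, D}.
The left-hand side of every FD is a superkey, so BCNF is satisfied.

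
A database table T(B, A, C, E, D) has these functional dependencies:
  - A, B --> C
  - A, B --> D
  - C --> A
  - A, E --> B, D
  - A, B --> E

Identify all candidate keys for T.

{A, B} is a candidate key since {A, B}⁺ = {A, B, C, D, E} covers every attribute.
{A, E} is a candidate key since {A, E}⁺ = {A, B, C, D, E} covers every attribute.
{B, C} is a candidate key since {B, C}⁺ = {A, B, C, D, E} covers every attribute.
{C, E} is a candidate key since {C, E}⁺ = {A, B, C, D, E} covers every attribute.
No proper subset of any of these is a key, and no other minimal superkey exists.

{A, B}, {A, E}, {B, C}, {C, E}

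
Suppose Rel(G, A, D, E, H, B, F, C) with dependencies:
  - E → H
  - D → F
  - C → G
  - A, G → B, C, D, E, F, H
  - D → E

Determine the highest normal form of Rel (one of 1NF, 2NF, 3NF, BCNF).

2NF

Candidate keys: {A, C}, {A, G}. Prime attributes: {A, C, G}.
E → H: {E}⁺ = {E, H}, which is not all of the attributes, so the left side is not a superkey — BCNF is violated.
E → H has non-prime {H} on the right and a non-superkey on the left, so 3NF fails.
Checking every proper subset of each key, none determines a non-prime attribute — 2NF is satisfied.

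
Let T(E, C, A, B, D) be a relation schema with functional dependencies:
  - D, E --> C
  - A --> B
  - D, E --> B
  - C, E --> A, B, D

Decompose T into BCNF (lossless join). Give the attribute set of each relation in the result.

Candidate keys of the original relation: {C, E}, {D, E}.
Within {A, B, C, D, E}: {A}⁺ ∩ {A, B, C, D, E} = {A, B}, not the whole set, so A --> B violates BCNF; decompose into {A, B} and {A, C, D, E}.
{A, B} is in BCNF.
{A, C, D, E} is in BCNF.

{A, B}; {A, C, D, E}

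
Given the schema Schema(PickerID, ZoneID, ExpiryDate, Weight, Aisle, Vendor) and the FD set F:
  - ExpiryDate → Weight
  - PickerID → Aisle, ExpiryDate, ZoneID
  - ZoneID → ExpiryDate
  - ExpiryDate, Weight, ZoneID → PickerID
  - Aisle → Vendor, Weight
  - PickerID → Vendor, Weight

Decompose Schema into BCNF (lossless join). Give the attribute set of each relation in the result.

Candidate keys of the original relation: {PickerID}, {ZoneID}.
{Aisle, ExpiryDate, PickerID, Vendor, Weight, ZoneID}: {ExpiryDate} determines {ExpiryDate, Weight} here but is not a superkey — split on ExpiryDate → Weight, giving {ExpiryDate, Weight} and {Aisle, ExpiryDate, PickerID, Vendor, ZoneID}.
{ExpiryDate, Weight} has no BCNF violation.
{Aisle, ExpiryDate, PickerID, Vendor, ZoneID}: {Aisle} determines {Aisle, Vendor} here but is not a superkey — split on Aisle → Vendor, giving {Aisle, Vendor} and {Aisle, ExpiryDate, PickerID, ZoneID}.
{Aisle, Vendor} has no BCNF violation.
{Aisle, ExpiryDate, PickerID, ZoneID} has no BCNF violation.

{Aisle, ExpiryDate, PickerID, ZoneID}; {Aisle, Vendor}; {ExpiryDate, Weight}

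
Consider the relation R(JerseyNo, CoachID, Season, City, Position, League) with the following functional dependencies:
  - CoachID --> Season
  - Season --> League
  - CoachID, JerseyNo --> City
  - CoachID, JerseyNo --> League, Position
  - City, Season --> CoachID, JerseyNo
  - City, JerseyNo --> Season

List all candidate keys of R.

{City, CoachID}, {City, JerseyNo}, {City, Season}, {CoachID, JerseyNo}

{City, CoachID}⁺ = {City, CoachID, JerseyNo, League, Position, Season} — all of the relation — so {City, CoachID} is a candidate key.
{City, JerseyNo}⁺ = {City, CoachID, JerseyNo, League, Position, Season} — all of the relation — so {City, JerseyNo} is a candidate key.
{City, Season}⁺ = {City, CoachID, JerseyNo, League, Position, Season} — all of the relation — so {City, Season} is a candidate key.
{CoachID, JerseyNo}⁺ = {City, CoachID, JerseyNo, League, Position, Season} — all of the relation — so {CoachID, JerseyNo} is a candidate key.
These are minimal and exhaustive — every other superkey contains one of them.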